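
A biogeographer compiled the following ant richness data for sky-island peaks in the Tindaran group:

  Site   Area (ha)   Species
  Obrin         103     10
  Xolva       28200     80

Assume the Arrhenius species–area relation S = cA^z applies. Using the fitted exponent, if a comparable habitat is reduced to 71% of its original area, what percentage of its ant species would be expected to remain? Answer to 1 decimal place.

z = ln(80/10) / ln(28200/103) = 2.0794 / 5.6123 = 0.3705
S_new/S_old = (A_new/A_old)^z = 0.71^0.3705 = exp(0.3705 × -0.3425) = 0.8808

88.1%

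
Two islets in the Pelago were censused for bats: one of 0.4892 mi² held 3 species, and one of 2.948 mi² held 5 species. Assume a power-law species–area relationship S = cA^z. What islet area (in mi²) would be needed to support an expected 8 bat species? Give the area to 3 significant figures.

15.4 mi²

z = ln(5/3) / ln(2.948/0.4892) = 0.5108 / 1.7961 = 0.2844
c = 3 / 0.4892^0.2844 = 3 / 0.816 = 3.676
A = (8/3.676)^(1/0.2844) ⇒ ln A = ln(2.176)/0.2844 = 2.7337
A = e^2.7337 ≈ 15.39 mi²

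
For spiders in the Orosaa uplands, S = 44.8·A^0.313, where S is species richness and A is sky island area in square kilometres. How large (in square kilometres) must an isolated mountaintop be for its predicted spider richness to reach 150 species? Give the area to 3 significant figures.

47.5 square kilometres

150 = 44.8 × A^0.313  ⇒  A^0.313 = 150/44.8 = 3.348
ln A = ln(3.348) / 0.313 = 1.2084 / 0.313 = 3.8608
A = e^3.8608 ≈ 47.5 square kilometres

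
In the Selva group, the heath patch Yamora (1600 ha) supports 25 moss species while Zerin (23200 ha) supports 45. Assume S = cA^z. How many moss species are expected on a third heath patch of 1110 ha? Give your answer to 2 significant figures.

z = ln(45/25) / ln(23200/1600) = 0.5878 / 2.6741 = 0.2198
c = 25 / 1600^0.2198 = 25 / 5.061 = 4.939
S₃ = 4.939 × 1110^0.2198 = 4.939 × 4.671 ≈ 23.07

23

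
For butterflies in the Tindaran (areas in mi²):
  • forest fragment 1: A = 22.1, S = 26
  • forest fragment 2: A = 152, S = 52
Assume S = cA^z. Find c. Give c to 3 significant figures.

z = ln(S₂/S₁) / ln(A₂/A₁) = ln(52/26) / ln(152/22.1) = 0.6931 / 1.9283 = 0.3595
c = S₁ / A₁^z = 26 / 22.1^0.3595 = 26 / 3.043 = 8.545

8.55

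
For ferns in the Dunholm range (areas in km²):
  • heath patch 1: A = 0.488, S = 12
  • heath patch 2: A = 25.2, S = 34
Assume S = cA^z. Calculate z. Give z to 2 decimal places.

0.26

Taking logs: ln S = ln c + z ln A, so z = (ln S₂ − ln S₁)/(ln A₂ − ln A₁).
z = ln(34/12) / ln(25.2/0.488) = ln(2.833) / ln(51.64) = 1.0415 / 3.9443 = 0.2640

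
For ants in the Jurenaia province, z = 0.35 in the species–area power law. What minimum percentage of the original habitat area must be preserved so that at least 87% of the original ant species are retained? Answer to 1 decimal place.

Need (A_new/A_old)^0.35 = 0.87, so A_new/A_old = 0.87^(1/0.35) = 0.87^2.857
ln(A_new/A_old) = ln 0.87 / 0.35 = -0.1393 / 0.35 = -0.3979
A_new/A_old = e^-0.3979 ≈ 0.6717

67.2%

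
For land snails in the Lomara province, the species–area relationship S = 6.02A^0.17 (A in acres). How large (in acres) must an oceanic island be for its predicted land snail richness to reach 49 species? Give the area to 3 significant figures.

49 = 6.02 × A^0.17  ⇒  A^0.17 = 49/6.02 = 8.14
ln A = ln(8.14) / 0.17 = 2.0967 / 0.17 = 12.3337
A = e^12.3337 ≈ 227231 acres

227000 acres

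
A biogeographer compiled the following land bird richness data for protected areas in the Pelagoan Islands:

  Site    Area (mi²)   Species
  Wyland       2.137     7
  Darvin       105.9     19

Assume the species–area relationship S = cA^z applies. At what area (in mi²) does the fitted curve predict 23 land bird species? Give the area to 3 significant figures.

223 mi²

z = ln(19/7) / ln(105.9/2.137) = 0.9985 / 3.9031 = 0.2558
c = 7 / 2.137^0.2558 = 7 / 1.214 = 5.764
A = (23/5.764)^(1/0.2558) ⇒ ln A = ln(3.99)/0.2558 = 5.4093
A = e^5.4093 ≈ 223.5 mi²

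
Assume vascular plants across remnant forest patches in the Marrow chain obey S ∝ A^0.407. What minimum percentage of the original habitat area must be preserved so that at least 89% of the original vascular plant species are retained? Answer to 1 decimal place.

75.1%

Need (A_new/A_old)^0.407 = 0.89, so A_new/A_old = 0.89^(1/0.407) = 0.89^2.457
ln(A_new/A_old) = ln 0.89 / 0.407 = -0.1165 / 0.407 = -0.2863
A_new/A_old = e^-0.2863 ≈ 0.751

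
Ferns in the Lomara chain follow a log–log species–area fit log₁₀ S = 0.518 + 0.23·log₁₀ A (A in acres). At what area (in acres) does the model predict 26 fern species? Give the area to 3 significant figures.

26 = 3.296 × A^0.23  ⇒  A^0.23 = 26/3.296 = 7.888
ln A = ln(7.888) / 0.23 = 2.0654 / 0.23 = 8.9798
A = e^8.9798 ≈ 7941 acres

7940 acres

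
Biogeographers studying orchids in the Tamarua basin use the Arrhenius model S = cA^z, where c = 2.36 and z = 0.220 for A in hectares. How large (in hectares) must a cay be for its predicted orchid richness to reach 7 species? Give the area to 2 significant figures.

7 = 2.36 × A^0.22  ⇒  A^0.22 = 7/2.36 = 2.966
ln A = ln(2.966) / 0.22 = 1.0872 / 0.22 = 4.9420
A = e^4.9420 ≈ 140.1 hectares

140 hectares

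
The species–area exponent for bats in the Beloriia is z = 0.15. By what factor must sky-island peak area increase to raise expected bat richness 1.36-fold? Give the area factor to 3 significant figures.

(A₂/A₁)^0.15 = 1.36, so A₂/A₁ = 1.36^(1/0.15) = 1.36^6.667
ln(A₂/A₁) = ln 1.36 / 0.15 = 0.3075 / 0.15 = 2.0499
A₂/A₁ = e^2.0499 ≈ 7.767

7.77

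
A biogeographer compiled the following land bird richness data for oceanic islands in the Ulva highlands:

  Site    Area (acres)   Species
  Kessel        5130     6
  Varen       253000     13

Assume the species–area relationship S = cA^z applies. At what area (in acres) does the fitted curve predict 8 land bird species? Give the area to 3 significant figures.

21900 acres

z = ln(13/6) / ln(253000/5130) = 0.7732 / 3.8983 = 0.1983
c = 6 / 5130^0.1983 = 6 / 5.443 = 1.102
A = (8/1.102)^(1/0.1983) ⇒ ln A = ln(7.258)/0.1983 = 9.9933
A = e^9.9933 ≈ 21879 acres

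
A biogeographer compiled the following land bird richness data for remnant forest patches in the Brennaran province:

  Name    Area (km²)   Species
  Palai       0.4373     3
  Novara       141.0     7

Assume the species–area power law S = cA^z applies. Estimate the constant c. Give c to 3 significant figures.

3.39

z = ln(S₂/S₁) / ln(A₂/A₁) = ln(7/3) / ln(141/0.4373) = 0.8473 / 5.7759 = 0.1467
c = S₁ / A₁^z = 3 / 0.4373^0.1467 = 3 / 0.8857 = 3.387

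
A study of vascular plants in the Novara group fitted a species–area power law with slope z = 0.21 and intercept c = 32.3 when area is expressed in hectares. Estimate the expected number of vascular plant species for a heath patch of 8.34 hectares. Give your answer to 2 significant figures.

50

S = 32.3 × 8.34^0.21
ln S = ln 32.3 + 0.21 × ln 8.34 = 3.4751 + 0.21 × 2.1211 = 3.9205
S = e^3.9205 ≈ 50.43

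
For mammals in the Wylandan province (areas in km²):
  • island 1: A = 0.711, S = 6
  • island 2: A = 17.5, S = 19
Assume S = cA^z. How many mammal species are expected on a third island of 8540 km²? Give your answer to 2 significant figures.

z = ln(19/6) / ln(17.5/0.711) = 1.1527 / 3.2033 = 0.3598
c = 6 / 0.711^0.3598 = 6 / 0.8845 = 6.784
S₃ = 6.784 × 8540^0.3598 = 6.784 × 25.98 ≈ 176.3

180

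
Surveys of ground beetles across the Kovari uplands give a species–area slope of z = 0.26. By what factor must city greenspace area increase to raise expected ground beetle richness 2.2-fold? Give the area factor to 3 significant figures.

20.7

(A₂/A₁)^0.26 = 2.2, so A₂/A₁ = 2.2^(1/0.26) = 2.2^3.846
ln(A₂/A₁) = ln 2.2 / 0.26 = 0.7885 / 0.26 = 3.0325
A₂/A₁ = e^3.0325 ≈ 20.75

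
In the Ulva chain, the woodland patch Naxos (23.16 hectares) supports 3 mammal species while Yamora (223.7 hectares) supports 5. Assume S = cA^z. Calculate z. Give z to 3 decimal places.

0.225

Taking logs: ln S = ln c + z ln A, so z = (ln S₂ − ln S₁)/(ln A₂ − ln A₁).
z = ln(5/3) / ln(223.7/23.16) = ln(1.667) / ln(9.659) = 0.5108 / 2.2679 = 0.2252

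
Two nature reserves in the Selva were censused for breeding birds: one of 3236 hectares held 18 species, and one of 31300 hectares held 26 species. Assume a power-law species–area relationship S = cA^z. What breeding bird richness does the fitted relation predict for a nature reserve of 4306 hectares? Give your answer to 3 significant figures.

18.9

z = ln(26/18) / ln(31300/3236) = 0.3677 / 2.2693 = 0.1620
c = 18 / 3236^0.1620 = 18 / 3.705 = 4.858
S₃ = 4.858 × 4306^0.1620 = 4.858 × 3.88 ≈ 18.85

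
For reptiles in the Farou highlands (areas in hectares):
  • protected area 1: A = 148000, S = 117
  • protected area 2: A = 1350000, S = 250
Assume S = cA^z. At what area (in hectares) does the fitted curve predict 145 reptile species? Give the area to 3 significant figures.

276000 hectares

z = ln(250/117) / ln(1350000/148000) = 0.7593 / 2.2106 = 0.3435
c = 117 / 148000^0.3435 = 117 / 59.68 = 1.96
A = (145/1.96)^(1/0.3435) ⇒ ln A = ln(73.96)/0.3435 = 12.5297
A = e^12.5297 ≈ 276414 hectares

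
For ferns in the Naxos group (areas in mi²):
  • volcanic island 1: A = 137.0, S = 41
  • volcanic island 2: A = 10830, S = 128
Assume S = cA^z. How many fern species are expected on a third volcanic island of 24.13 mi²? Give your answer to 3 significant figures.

z = ln(128/41) / ln(10830/137) = 1.1385 / 4.3701 = 0.2605
c = 41 / 137^0.2605 = 41 / 3.603 = 11.38
S₃ = 11.38 × 24.13^0.2605 = 11.38 × 2.292 ≈ 26.08

26.1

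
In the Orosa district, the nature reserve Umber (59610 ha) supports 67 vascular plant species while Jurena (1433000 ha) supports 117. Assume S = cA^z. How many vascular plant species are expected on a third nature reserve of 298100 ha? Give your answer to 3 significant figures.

z = ln(117/67) / ln(1433000/59610) = 0.5575 / 3.1797 = 0.1753
c = 67 / 59610^0.1753 = 67 / 6.874 = 9.746
S₃ = 9.746 × 298100^0.1753 = 9.746 × 9.116 ≈ 88.85

88.8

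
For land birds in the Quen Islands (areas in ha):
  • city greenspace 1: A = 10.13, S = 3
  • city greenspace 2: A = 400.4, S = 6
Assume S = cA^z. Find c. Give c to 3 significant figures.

1.94

z = ln(S₂/S₁) / ln(A₂/A₁) = ln(6/3) / ln(400.4/10.13) = 0.6931 / 3.6770 = 0.1885
c = S₁ / A₁^z = 3 / 10.13^0.1885 = 3 / 1.547 = 1.939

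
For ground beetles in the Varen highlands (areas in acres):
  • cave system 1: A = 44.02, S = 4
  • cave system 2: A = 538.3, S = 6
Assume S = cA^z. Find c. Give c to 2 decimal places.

2.17

z = ln(S₂/S₁) / ln(A₂/A₁) = ln(6/4) / ln(538.3/44.02) = 0.4055 / 2.5038 = 0.1619
c = S₁ / A₁^z = 4 / 44.02^0.1619 = 4 / 1.846 = 2.167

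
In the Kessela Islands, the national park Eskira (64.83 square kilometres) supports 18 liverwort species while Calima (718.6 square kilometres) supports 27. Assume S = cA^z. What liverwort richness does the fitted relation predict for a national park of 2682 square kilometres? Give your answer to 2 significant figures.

34

z = ln(27/18) / ln(718.6/64.83) = 0.4055 / 2.4055 = 0.1686
c = 18 / 64.83^0.1686 = 18 / 2.02 = 8.91
S₃ = 8.91 × 2682^0.1686 = 8.91 × 3.783 ≈ 33.71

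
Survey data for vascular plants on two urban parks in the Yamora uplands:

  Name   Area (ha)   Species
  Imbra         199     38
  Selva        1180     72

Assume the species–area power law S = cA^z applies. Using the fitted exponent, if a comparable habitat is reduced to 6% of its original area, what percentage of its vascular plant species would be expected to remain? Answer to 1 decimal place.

36.4%

z = ln(72/38) / ln(1180/199) = 0.6391 / 1.7800 = 0.3590
S_new/S_old = (A_new/A_old)^z = 0.06^0.3590 = exp(0.3590 × -2.8134) = 0.3642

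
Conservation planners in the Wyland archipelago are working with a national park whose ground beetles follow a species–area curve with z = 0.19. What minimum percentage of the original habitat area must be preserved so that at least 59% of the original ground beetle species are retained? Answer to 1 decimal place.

Need (A_new/A_old)^0.19 = 0.59, so A_new/A_old = 0.59^(1/0.19) = 0.59^5.263
ln(A_new/A_old) = ln 0.59 / 0.19 = -0.5276 / 0.19 = -2.7770
A_new/A_old = e^-2.7770 ≈ 0.06222

6.2%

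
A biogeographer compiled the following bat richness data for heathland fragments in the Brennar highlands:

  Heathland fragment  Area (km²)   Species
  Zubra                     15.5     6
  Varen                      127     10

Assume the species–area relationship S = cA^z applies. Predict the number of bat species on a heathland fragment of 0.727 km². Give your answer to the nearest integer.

z = ln(10/6) / ln(127/15.5) = 0.5108 / 2.1033 = 0.2429
c = 6 / 15.5^0.2429 = 6 / 1.946 = 3.084
S₃ = 3.084 × 0.727^0.2429 = 3.084 × 0.9255 ≈ 2.854

3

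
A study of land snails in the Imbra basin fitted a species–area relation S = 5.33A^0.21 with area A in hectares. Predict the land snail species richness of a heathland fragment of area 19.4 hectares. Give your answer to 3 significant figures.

9.93

S = 5.33 × 19.4^0.21
ln S = ln 5.33 + 0.21 × ln 19.4 = 1.6734 + 0.21 × 2.9653 = 2.2961
S = e^2.2961 ≈ 9.935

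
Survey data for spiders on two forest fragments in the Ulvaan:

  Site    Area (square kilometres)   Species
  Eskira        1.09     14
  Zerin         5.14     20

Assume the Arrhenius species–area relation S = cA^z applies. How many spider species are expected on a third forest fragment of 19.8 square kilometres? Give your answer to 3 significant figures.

z = ln(20/14) / ln(5.14/1.09) = 0.3567 / 1.5509 = 0.2300
c = 14 / 1.09^0.2300 = 14 / 1.02 = 13.73
S₃ = 13.73 × 19.8^0.2300 = 13.73 × 1.987 ≈ 27.27

27.3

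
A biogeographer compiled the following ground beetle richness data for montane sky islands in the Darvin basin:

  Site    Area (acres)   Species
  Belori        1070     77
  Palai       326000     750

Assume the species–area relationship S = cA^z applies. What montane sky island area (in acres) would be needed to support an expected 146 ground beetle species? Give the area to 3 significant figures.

z = ln(750/77) / ln(326000/1070) = 2.2763 / 5.7192 = 0.3980
c = 77 / 1070^0.3980 = 77 / 16.06 = 4.795
A = (146/4.795)^(1/0.3980) ⇒ ln A = ln(30.45)/0.3980 = 8.5829
A = e^8.5829 ≈ 5340 acres

5340 acres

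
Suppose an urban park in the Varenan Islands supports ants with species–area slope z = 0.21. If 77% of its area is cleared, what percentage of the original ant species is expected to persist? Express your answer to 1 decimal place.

S_new/S_old = (A_new/A_old)^z = 0.23^0.21
= exp(0.21 × ln 0.23) = exp(0.21 × -1.4697) = exp(-0.3086) ≈ 0.7345

73.4%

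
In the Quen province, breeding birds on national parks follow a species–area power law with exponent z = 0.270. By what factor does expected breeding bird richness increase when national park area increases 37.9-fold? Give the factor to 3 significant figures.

S₂/S₁ = (A₂/A₁)^z = 37.9^0.27
ln(S₂/S₁) = 0.27 × ln 37.9 = 0.27 × 3.6350 = 0.9814
S₂/S₁ = e^0.9814 ≈ 2.668

2.67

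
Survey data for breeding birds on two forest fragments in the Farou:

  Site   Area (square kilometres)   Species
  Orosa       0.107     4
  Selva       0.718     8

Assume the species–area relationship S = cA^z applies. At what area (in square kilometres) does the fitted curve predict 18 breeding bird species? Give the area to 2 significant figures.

z = ln(8/4) / ln(0.718/0.107) = 0.6931 / 1.9036 = 0.3641
c = 4 / 0.107^0.3641 = 4 / 0.4432 = 9.026
A = (18/9.026)^(1/0.3641) ⇒ ln A = ln(1.994)/0.3641 = 1.8958
A = e^1.8958 ≈ 6.658 square kilometres

6.7 square kilometres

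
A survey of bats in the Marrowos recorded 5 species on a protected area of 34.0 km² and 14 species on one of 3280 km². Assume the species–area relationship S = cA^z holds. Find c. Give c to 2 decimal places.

2.26

z = ln(S₂/S₁) / ln(A₂/A₁) = ln(14/5) / ln(3280/34) = 1.0296 / 4.5692 = 0.2253
c = S₁ / A₁^z = 5 / 34^0.2253 = 5 / 2.214 = 2.259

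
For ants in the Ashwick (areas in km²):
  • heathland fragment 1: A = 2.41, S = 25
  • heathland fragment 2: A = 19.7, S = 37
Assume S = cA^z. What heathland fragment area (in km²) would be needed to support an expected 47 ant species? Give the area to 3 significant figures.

z = ln(37/25) / ln(19.7/2.41) = 0.3920 / 2.1010 = 0.1866
c = 25 / 2.41^0.1866 = 25 / 1.178 = 21.22
A = (47/21.22)^(1/0.1866) ⇒ ln A = ln(2.215)/0.1866 = 4.2627
A = e^4.2627 ≈ 71 km²

71.0 km²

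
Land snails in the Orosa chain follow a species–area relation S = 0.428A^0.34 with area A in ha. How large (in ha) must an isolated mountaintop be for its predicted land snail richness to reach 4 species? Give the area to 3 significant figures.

4 = 0.428 × A^0.34  ⇒  A^0.34 = 4/0.428 = 9.346
ln A = ln(9.346) / 0.34 = 2.2349 / 0.34 = 6.5733
A = e^6.5733 ≈ 715.7 ha

716 ha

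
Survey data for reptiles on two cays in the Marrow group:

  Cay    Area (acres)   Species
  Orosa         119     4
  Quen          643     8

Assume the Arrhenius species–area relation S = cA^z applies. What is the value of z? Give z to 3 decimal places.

Taking logs: ln S = ln c + z ln A, so z = (ln S₂ − ln S₁)/(ln A₂ − ln A₁).
z = ln(8/4) / ln(643/119) = ln(2) / ln(5.403) = 0.6931 / 1.6870 = 0.4109

0.411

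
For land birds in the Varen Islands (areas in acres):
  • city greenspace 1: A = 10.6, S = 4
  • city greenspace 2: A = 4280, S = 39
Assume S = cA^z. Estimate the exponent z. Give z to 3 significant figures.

0.379

Taking logs: ln S = ln c + z ln A, so z = (ln S₂ − ln S₁)/(ln A₂ − ln A₁).
z = ln(39/4) / ln(4280/10.6) = ln(9.75) / ln(403.8) = 2.2773 / 6.0009 = 0.3795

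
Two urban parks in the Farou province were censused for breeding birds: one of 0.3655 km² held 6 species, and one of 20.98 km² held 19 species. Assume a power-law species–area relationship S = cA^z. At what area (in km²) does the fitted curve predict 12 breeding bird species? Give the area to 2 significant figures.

4.2 km²

z = ln(19/6) / ln(20.98/0.3655) = 1.1527 / 4.0501 = 0.2846
c = 6 / 0.3655^0.2846 = 6 / 0.7509 = 7.99
A = (12/7.99)^(1/0.2846) ⇒ ln A = ln(1.502)/0.2846 = 1.4290
A = e^1.4290 ≈ 4.174 km²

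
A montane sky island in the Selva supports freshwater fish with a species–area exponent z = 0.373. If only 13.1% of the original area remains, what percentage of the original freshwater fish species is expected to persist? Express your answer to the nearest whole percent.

47%

S_new/S_old = (A_new/A_old)^z = 0.131^0.373
= exp(0.373 × ln 0.131) = exp(0.373 × -2.0326) = exp(-0.7581) ≈ 0.4685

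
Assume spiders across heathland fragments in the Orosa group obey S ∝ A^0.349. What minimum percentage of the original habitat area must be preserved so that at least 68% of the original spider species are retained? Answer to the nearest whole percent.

33%

Need (A_new/A_old)^0.349 = 0.68, so A_new/A_old = 0.68^(1/0.349) = 0.68^2.865
ln(A_new/A_old) = ln 0.68 / 0.349 = -0.3857 / 0.349 = -1.1051
A_new/A_old = e^-1.1051 ≈ 0.3312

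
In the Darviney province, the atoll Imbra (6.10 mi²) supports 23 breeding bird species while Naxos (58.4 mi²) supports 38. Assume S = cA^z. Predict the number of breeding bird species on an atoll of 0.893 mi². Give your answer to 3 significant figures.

z = ln(38/23) / ln(58.4/6.1) = 0.5021 / 2.2590 = 0.2223
c = 23 / 6.1^0.2223 = 23 / 1.495 = 15.39
S₃ = 15.39 × 0.893^0.2223 = 15.39 × 0.9752 ≈ 15.01

15.0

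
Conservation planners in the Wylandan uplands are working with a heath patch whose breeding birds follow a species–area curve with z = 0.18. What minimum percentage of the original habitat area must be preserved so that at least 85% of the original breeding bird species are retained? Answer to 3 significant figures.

Need (A_new/A_old)^0.18 = 0.85, so A_new/A_old = 0.85^(1/0.18) = 0.85^5.556
ln(A_new/A_old) = ln 0.85 / 0.18 = -0.1625 / 0.18 = -0.9029
A_new/A_old = e^-0.9029 ≈ 0.4054

40.5%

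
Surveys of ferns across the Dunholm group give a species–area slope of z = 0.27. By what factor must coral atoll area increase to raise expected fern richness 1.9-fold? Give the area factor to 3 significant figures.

10.8

(A₂/A₁)^0.27 = 1.9, so A₂/A₁ = 1.9^(1/0.27) = 1.9^3.704
ln(A₂/A₁) = ln 1.9 / 0.27 = 0.6419 / 0.27 = 2.3772
A₂/A₁ = e^2.3772 ≈ 10.78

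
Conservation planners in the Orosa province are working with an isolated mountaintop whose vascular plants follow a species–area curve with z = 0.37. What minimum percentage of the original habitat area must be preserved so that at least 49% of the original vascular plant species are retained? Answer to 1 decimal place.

14.5%

Need (A_new/A_old)^0.37 = 0.49, so A_new/A_old = 0.49^(1/0.37) = 0.49^2.703
ln(A_new/A_old) = ln 0.49 / 0.37 = -0.7133 / 0.37 = -1.9280
A_new/A_old = e^-1.9280 ≈ 0.1454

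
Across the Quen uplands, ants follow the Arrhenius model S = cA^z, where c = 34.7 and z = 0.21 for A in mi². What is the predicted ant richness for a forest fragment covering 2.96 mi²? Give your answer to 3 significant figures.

43.6

S = 34.7 × 2.96^0.21 = 34.7 × 1.256 ≈ 43.58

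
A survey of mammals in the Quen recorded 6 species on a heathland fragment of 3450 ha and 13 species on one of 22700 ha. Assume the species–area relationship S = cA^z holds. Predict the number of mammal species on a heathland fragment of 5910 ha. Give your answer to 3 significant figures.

7.48

z = ln(13/6) / ln(22700/3450) = 0.7732 / 1.8840 = 0.4104
c = 6 / 3450^0.4104 = 6 / 28.31 = 0.2119
S₃ = 0.2119 × 5910^0.4104 = 0.2119 × 35.31 ≈ 7.483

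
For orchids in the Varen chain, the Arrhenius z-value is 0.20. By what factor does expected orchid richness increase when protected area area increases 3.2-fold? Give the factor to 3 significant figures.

1.26

S₂/S₁ = (A₂/A₁)^z = 3.2^0.2
ln(S₂/S₁) = 0.2 × ln 3.2 = 0.2 × 1.1632 = 0.2326
S₂/S₁ = e^0.2326 ≈ 1.262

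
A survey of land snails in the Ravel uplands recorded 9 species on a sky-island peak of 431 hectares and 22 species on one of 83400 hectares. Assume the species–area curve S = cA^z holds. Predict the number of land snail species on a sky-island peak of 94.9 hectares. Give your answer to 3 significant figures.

6.96

z = ln(22/9) / ln(83400/431) = 0.8938 / 5.2653 = 0.1698
c = 9 / 431^0.1698 = 9 / 2.8 = 3.214
S₃ = 3.214 × 94.9^0.1698 = 3.214 × 2.166 ≈ 6.961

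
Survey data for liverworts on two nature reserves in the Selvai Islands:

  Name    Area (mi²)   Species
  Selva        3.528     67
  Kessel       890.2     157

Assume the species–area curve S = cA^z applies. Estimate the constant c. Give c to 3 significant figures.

55.2

z = ln(S₂/S₁) / ln(A₂/A₁) = ln(157/67) / ln(890.2/3.528) = 0.8516 / 5.5307 = 0.1540
c = S₁ / A₁^z = 67 / 3.528^0.1540 = 67 / 1.214 = 55.18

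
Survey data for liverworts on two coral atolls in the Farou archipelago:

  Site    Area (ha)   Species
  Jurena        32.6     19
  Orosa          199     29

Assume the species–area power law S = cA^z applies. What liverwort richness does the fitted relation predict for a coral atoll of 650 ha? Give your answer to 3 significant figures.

38.2

z = ln(29/19) / ln(199/32.6) = 0.4229 / 1.8090 = 0.2338
c = 19 / 32.6^0.2338 = 19 / 2.258 = 8.415
S₃ = 8.415 × 650^0.2338 = 8.415 × 4.545 ≈ 38.24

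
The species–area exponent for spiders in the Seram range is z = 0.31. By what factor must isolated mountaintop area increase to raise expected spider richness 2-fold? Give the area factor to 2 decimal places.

(A₂/A₁)^0.31 = 2, so A₂/A₁ = 2^(1/0.31) = 2^3.226
ln(A₂/A₁) = ln 2 / 0.31 = 0.6931 / 0.31 = 2.2360
A₂/A₁ = e^2.2360 ≈ 9.355

9.36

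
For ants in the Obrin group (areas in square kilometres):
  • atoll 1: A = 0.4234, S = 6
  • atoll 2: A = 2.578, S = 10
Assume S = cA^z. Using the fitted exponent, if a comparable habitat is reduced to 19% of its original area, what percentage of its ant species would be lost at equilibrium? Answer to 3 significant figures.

37.5%

z = ln(10/6) / ln(2.578/0.4234) = 0.5108 / 1.8065 = 0.2828
S_new/S_old = (A_new/A_old)^z = 0.19^0.2828 = exp(0.2828 × -1.6607) = 0.6252
Fraction lost = 1 − 0.6252 = 0.3748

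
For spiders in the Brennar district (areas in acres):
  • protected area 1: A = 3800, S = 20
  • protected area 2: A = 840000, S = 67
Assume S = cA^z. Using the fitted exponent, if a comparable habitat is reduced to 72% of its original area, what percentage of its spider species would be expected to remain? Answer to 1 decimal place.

z = ln(67/20) / ln(840000/3800) = 1.2090 / 5.3984 = 0.2239
S_new/S_old = (A_new/A_old)^z = 0.72^0.2239 = exp(0.2239 × -0.3285) = 0.9291

92.9%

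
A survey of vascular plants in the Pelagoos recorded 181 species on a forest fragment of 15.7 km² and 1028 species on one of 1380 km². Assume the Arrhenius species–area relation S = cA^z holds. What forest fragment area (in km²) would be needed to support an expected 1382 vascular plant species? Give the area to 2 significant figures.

z = ln(1028/181) / ln(1380/15.7) = 1.7369 / 4.4762 = 0.3880
c = 181 / 15.7^0.3880 = 181 / 2.911 = 62.18
A = (1382/62.18)^(1/0.3880) ⇒ ln A = ln(22.23)/0.3880 = 7.9925
A = e^7.9925 ≈ 2959 km²

3000 km²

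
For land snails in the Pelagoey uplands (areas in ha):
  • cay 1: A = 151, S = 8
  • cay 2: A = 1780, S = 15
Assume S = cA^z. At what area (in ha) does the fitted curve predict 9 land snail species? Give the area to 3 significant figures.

240 ha

z = ln(15/8) / ln(1780/151) = 0.6286 / 2.4671 = 0.2548
c = 8 / 151^0.2548 = 8 / 3.591 = 2.228
A = (9/2.228)^(1/0.2548) ⇒ ln A = ln(4.04)/0.2548 = 5.4795
A = e^5.4795 ≈ 239.7 ha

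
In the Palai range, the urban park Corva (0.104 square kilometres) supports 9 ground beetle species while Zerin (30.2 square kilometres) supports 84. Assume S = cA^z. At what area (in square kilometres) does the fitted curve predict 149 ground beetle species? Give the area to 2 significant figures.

z = ln(84/9) / ln(30.2/0.104) = 2.2336 / 5.6712 = 0.3938
c = 9 / 0.104^0.3938 = 9 / 0.4101 = 21.95
A = (149/21.95)^(1/0.3938) ⇒ ln A = ln(6.789)/0.3938 = 4.8630
A = e^4.8630 ≈ 129.4 square kilometres

130 square kilometres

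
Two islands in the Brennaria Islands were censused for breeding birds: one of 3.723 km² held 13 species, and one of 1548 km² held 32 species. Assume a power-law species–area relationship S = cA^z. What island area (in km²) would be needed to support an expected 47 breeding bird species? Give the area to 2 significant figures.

20000 km²

z = ln(32/13) / ln(1548/3.723) = 0.9008 / 6.0302 = 0.1494
c = 13 / 3.723^0.1494 = 13 / 1.217 = 10.68
A = (47/10.68)^(1/0.1494) ⇒ ln A = ln(4.4)/0.1494 = 9.9181
A = e^9.9181 ≈ 20295 km²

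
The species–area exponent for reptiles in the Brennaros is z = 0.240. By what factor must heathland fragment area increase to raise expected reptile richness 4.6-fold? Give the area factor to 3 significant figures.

(A₂/A₁)^0.24 = 4.6, so A₂/A₁ = 4.6^(1/0.24) = 4.6^4.167
ln(A₂/A₁) = ln 4.6 / 0.24 = 1.5261 / 0.24 = 6.3586
A₂/A₁ = e^6.3586 ≈ 577.4

577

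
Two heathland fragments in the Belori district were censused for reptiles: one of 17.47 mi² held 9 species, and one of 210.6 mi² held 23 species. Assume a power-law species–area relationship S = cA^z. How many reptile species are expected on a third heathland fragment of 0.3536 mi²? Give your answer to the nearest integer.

z = ln(23/9) / ln(210.6/17.47) = 0.9383 / 2.4895 = 0.3769
c = 9 / 17.47^0.3769 = 9 / 2.939 = 3.062
S₃ = 3.062 × 0.3536^0.3769 = 3.062 × 0.6758 ≈ 2.07

2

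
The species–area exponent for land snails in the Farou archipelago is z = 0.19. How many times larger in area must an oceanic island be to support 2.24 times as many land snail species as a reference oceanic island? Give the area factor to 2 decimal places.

69.73

(A₂/A₁)^0.19 = 2.24, so A₂/A₁ = 2.24^(1/0.19) = 2.24^5.263
ln(A₂/A₁) = ln 2.24 / 0.19 = 0.8065 / 0.19 = 4.2446
A₂/A₁ = e^4.2446 ≈ 69.73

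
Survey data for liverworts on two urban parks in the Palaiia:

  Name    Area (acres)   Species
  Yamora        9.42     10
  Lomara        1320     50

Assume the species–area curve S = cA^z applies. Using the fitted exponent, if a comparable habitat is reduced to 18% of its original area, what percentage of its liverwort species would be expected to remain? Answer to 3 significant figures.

z = ln(50/10) / ln(1320/9.42) = 1.6094 / 4.9426 = 0.3256
S_new/S_old = (A_new/A_old)^z = 0.18^0.3256 = exp(0.3256 × -1.7148) = 0.5721

57.2%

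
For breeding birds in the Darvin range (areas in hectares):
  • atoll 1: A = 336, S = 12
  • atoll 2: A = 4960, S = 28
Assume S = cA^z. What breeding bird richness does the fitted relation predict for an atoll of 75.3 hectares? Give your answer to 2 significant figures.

z = ln(28/12) / ln(4960/336) = 0.8473 / 2.6920 = 0.3147
c = 12 / 336^0.3147 = 12 / 6.239 = 1.923
S₃ = 1.923 × 75.3^0.3147 = 1.923 × 3.897 ≈ 7.495

7.5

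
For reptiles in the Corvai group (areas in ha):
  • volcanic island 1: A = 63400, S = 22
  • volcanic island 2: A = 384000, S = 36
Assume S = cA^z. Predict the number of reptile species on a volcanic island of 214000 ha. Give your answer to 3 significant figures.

z = ln(36/22) / ln(384000/63400) = 0.4925 / 1.8012 = 0.2734
c = 22 / 63400^0.2734 = 22 / 20.56 = 1.07
S₃ = 1.07 × 214000^0.2734 = 1.07 × 28.67 ≈ 30.68

30.7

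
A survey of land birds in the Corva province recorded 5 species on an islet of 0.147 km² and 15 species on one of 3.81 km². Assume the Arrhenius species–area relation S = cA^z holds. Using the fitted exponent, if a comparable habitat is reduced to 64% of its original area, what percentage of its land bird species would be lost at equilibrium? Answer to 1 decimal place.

z = ln(15/5) / ln(3.81/0.147) = 1.0986 / 3.2550 = 0.3375
S_new/S_old = (A_new/A_old)^z = 0.64^0.3375 = exp(0.3375 × -0.4463) = 0.8602
Fraction lost = 1 − 0.8602 = 0.1398

14.0%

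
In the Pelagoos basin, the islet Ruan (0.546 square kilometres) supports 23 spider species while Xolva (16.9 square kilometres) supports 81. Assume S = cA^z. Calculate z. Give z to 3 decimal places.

0.367

Taking logs: ln S = ln c + z ln A, so z = (ln S₂ − ln S₁)/(ln A₂ − ln A₁).
z = ln(81/23) / ln(16.9/0.546) = ln(3.522) / ln(30.95) = 1.2590 / 3.4324 = 0.3668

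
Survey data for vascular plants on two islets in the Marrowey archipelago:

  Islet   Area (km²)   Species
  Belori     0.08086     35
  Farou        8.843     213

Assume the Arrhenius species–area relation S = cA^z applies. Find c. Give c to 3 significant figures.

92.1

z = ln(S₂/S₁) / ln(A₂/A₁) = ln(213/35) / ln(8.843/0.08086) = 1.8059 / 4.6947 = 0.3847
c = S₁ / A₁^z = 35 / 0.08086^0.3847 = 35 / 0.38 = 92.1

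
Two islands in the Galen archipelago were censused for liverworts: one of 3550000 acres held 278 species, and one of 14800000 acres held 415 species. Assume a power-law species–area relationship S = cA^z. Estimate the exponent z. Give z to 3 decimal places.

Taking logs: ln S = ln c + z ln A, so z = (ln S₂ − ln S₁)/(ln A₂ − ln A₁).
z = ln(415/278) / ln(14800000/3550000) = ln(1.493) / ln(4.169) = 0.4007 / 1.4277 = 0.2806

0.281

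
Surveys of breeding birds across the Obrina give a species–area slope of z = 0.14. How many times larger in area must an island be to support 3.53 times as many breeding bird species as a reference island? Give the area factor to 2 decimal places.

8178.55

(A₂/A₁)^0.14 = 3.53, so A₂/A₁ = 3.53^(1/0.14) = 3.53^7.143
ln(A₂/A₁) = ln 3.53 / 0.14 = 1.2613 / 0.14 = 9.0093
A₂/A₁ = e^9.0093 ≈ 8179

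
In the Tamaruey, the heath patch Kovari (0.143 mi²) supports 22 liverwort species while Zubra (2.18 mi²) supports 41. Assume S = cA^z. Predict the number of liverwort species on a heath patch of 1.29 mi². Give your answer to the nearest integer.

z = ln(41/22) / ln(2.18/0.143) = 0.6225 / 2.7242 = 0.2285
c = 22 / 0.143^0.2285 = 22 / 0.6412 = 34.31
S₃ = 34.31 × 1.29^0.2285 = 34.31 × 1.06 ≈ 36.37

36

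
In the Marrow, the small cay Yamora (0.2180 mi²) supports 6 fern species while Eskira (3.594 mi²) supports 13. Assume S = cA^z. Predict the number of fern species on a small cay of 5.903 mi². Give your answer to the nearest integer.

15

z = ln(13/6) / ln(3.594/0.218) = 0.7732 / 2.8025 = 0.2759
c = 6 / 0.218^0.2759 = 6 / 0.6569 = 9.134
S₃ = 9.134 × 5.903^0.2759 = 9.134 × 1.632 ≈ 14.91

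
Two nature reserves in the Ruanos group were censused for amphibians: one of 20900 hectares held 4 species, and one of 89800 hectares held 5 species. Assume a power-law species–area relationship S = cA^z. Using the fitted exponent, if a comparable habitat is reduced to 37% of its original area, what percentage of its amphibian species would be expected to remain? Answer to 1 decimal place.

z = ln(5/4) / ln(89800/20900) = 0.2231 / 1.4578 = 0.1531
S_new/S_old = (A_new/A_old)^z = 0.37^0.1531 = exp(0.1531 × -0.9943) = 0.8588

85.9%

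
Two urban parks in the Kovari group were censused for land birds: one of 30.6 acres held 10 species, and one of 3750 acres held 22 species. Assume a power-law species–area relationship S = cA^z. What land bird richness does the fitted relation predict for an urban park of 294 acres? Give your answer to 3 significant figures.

14.5

z = ln(22/10) / ln(3750/30.6) = 0.7885 / 4.8085 = 0.1640
c = 10 / 30.6^0.1640 = 10 / 1.752 = 5.707
S₃ = 5.707 × 294^0.1640 = 5.707 × 2.539 ≈ 14.49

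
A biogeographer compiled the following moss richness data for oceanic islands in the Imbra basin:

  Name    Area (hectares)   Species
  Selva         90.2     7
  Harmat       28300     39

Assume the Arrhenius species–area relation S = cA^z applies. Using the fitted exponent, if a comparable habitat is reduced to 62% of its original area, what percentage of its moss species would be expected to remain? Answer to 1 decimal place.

z = ln(39/7) / ln(28300/90.2) = 1.7177 / 5.7486 = 0.2988
S_new/S_old = (A_new/A_old)^z = 0.62^0.2988 = exp(0.2988 × -0.4780) = 0.8669

86.7%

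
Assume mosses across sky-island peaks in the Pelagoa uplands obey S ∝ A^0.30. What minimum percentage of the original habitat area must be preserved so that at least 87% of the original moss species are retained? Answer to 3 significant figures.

62.9%

Need (A_new/A_old)^0.3 = 0.87, so A_new/A_old = 0.87^(1/0.3) = 0.87^3.333
ln(A_new/A_old) = ln 0.87 / 0.3 = -0.1393 / 0.3 = -0.4642
A_new/A_old = e^-0.4642 ≈ 0.6286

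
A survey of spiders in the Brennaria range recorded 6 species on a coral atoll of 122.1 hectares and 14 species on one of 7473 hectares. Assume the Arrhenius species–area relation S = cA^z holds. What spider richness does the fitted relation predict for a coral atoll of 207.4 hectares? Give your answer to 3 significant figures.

6.69

z = ln(14/6) / ln(7473/122.1) = 0.8473 / 4.1142 = 0.2059
c = 6 / 122.1^0.2059 = 6 / 2.69 = 2.231
S₃ = 2.231 × 207.4^0.2059 = 2.231 × 3 ≈ 6.692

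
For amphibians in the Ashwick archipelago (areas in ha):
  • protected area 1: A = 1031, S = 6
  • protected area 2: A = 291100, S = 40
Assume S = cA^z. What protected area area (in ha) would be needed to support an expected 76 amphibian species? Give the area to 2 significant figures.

2000000 ha

z = ln(40/6) / ln(291100/1031) = 1.8971 / 5.6431 = 0.3362
c = 6 / 1031^0.3362 = 6 / 10.3 = 0.5823
A = (76/0.5823)^(1/0.3362) ⇒ ln A = ln(130.5)/0.3362 = 14.4907
A = e^14.4907 ≈ 1964344 ha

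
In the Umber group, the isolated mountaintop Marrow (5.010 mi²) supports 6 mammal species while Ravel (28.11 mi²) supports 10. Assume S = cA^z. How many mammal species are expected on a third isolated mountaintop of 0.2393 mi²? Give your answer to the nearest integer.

2

z = ln(10/6) / ln(28.11/5.01) = 0.5108 / 1.7247 = 0.2962
c = 6 / 5.01^0.2962 = 6 / 1.612 = 3.723
S₃ = 3.723 × 0.2393^0.2962 = 3.723 × 0.6547 ≈ 2.437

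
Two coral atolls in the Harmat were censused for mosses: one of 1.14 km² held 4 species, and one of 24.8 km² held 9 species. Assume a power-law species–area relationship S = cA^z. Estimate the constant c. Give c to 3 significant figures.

z = ln(S₂/S₁) / ln(A₂/A₁) = ln(9/4) / ln(24.8/1.14) = 0.8109 / 3.0798 = 0.2633
c = S₁ / A₁^z = 4 / 1.14^0.2633 = 4 / 1.035 = 3.864

3.86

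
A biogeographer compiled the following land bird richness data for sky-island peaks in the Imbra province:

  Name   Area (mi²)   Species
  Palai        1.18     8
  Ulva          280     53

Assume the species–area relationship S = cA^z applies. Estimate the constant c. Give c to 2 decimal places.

z = ln(S₂/S₁) / ln(A₂/A₁) = ln(53/8) / ln(280/1.18) = 1.8909 / 5.4693 = 0.3457
c = S₁ / A₁^z = 8 / 1.18^0.3457 = 8 / 1.059 = 7.555

7.56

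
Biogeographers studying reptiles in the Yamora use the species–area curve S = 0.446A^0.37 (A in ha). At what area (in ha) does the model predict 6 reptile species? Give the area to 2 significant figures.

6 = 0.446 × A^0.37  ⇒  A^0.37 = 6/0.446 = 13.45
ln A = ln(13.45) / 0.37 = 2.5992 / 0.37 = 7.0249
A = e^7.0249 ≈ 1124 ha

1100 ha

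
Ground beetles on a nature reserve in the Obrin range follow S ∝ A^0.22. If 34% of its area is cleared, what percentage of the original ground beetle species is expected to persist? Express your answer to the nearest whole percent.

91%

S_new/S_old = (A_new/A_old)^z = 0.66^0.22
= exp(0.22 × ln 0.66) = exp(0.22 × -0.4155) = exp(-0.0914) ≈ 0.9126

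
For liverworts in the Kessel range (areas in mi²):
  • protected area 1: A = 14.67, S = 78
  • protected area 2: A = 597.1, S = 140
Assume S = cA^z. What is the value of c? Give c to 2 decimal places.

z = ln(S₂/S₁) / ln(A₂/A₁) = ln(140/78) / ln(597.1/14.67) = 0.5849 / 3.7063 = 0.1578
c = S₁ / A₁^z = 78 / 14.67^0.1578 = 78 / 1.528 = 51.05

51.05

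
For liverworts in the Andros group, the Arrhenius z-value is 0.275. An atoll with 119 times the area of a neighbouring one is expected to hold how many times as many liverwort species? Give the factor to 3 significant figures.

3.72

S₂/S₁ = (A₂/A₁)^z = 119^0.275
ln(S₂/S₁) = 0.275 × ln 119 = 0.275 × 4.7791 = 1.3143
S₂/S₁ = e^1.3143 ≈ 3.722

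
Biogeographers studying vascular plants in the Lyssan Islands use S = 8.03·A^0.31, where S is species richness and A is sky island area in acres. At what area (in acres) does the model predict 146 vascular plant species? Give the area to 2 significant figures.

12000 acres

146 = 8.03 × A^0.31  ⇒  A^0.31 = 146/8.03 = 18.18
ln A = ln(18.18) / 0.31 = 2.9004 / 0.31 = 9.3562
A = e^9.3562 ≈ 11570 acres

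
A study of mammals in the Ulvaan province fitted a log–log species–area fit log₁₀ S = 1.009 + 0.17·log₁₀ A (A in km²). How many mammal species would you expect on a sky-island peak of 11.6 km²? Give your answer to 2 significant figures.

15

S = 10.21 × 11.6^0.17
ln S = ln 10.21 + 0.17 × ln 11.6 = 2.3233 + 0.17 × 2.4510 = 2.7400
S = e^2.7400 ≈ 15.49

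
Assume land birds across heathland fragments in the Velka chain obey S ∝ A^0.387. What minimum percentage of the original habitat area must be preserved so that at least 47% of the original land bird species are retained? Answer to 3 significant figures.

14.2%

Need (A_new/A_old)^0.387 = 0.47, so A_new/A_old = 0.47^(1/0.387) = 0.47^2.584
ln(A_new/A_old) = ln 0.47 / 0.387 = -0.7550 / 0.387 = -1.9510
A_new/A_old = e^-1.9510 ≈ 0.1421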